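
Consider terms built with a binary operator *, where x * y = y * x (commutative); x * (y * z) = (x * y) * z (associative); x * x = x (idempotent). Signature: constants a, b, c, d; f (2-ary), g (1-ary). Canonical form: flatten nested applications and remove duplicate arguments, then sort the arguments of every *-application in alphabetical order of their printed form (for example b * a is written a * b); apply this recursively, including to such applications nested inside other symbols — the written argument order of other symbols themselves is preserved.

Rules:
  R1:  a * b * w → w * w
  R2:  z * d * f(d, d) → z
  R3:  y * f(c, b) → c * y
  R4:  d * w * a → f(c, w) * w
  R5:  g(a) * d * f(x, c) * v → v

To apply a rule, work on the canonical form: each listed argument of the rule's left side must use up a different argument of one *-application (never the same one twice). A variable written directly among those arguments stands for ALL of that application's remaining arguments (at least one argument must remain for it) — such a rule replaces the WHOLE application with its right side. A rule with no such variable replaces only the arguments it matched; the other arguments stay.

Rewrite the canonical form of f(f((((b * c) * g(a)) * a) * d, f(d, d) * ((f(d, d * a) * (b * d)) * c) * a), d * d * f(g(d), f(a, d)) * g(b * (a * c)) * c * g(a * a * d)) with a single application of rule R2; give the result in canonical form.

Answer: f(f(a * b * c * d * g(a), a * b * c * f(d, a * d)), c * d * f(g(d), f(a, d)) * g(a * b * c) * g(a * d))

Derivation:
Canonical form:  f(f(a * b * c * d * g(a), a * b * c * d * f(d, a * d) * f(d, d)), c * d * f(g(d), f(a, d)) * g(a * b * c) * g(a * d))
Apply R2:  consuming d, f(d, d);  z := a * b * c * f(d, a * d)
Every leftover argument binds to the variable; the entire application is replaced.
Result:  f(f(a * b * c * d * g(a), a * b * c * f(d, a * d)), c * d * f(g(d), f(a, d)) * g(a * b * c) * g(a * d))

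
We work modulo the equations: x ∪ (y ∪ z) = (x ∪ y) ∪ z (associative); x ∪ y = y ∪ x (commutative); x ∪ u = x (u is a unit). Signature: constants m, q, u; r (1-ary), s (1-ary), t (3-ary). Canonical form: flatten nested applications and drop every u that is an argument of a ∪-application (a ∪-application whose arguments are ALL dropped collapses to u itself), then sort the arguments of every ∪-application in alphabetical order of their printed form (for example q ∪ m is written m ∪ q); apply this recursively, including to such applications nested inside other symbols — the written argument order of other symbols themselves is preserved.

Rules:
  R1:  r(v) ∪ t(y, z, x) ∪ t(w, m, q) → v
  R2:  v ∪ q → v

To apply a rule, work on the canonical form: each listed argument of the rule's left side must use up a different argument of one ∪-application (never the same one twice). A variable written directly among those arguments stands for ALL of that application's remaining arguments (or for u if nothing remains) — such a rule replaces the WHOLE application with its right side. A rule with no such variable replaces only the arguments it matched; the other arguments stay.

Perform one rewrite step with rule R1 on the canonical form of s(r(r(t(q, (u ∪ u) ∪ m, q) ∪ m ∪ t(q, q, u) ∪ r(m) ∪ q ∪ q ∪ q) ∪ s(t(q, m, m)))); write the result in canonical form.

Answer: s(r(r(m ∪ m ∪ q ∪ q ∪ q) ∪ s(t(q, m, m))))

Derivation:
Canonical form:  s(r(r(m ∪ q ∪ q ∪ q ∪ r(m) ∪ t(q, m, q) ∪ t(q, q, u)) ∪ s(t(q, m, m))))
R1 matches:  uses r(m), t(q, m, q), t(q, q, u);  v := m, w := q, x := u, y := q, z := q
Result:  s(r(r(m ∪ m ∪ q ∪ q ∪ q) ∪ s(t(q, m, m))))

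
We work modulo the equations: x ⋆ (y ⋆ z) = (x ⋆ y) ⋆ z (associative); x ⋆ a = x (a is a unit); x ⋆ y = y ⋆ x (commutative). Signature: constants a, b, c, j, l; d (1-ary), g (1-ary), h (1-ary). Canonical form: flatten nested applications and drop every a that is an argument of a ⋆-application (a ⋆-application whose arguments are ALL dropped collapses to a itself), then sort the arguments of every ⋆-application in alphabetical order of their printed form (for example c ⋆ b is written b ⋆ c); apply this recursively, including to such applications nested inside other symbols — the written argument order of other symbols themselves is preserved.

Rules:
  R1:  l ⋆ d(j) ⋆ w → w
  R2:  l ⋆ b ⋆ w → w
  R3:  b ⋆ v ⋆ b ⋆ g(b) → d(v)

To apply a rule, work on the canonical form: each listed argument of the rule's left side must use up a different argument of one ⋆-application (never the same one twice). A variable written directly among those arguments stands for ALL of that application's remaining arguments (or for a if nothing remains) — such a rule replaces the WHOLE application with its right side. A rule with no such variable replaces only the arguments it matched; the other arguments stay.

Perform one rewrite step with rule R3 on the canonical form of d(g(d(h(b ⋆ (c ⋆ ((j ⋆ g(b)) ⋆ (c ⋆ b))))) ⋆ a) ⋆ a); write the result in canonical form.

Canonical form:  d(g(d(h(b ⋆ b ⋆ c ⋆ c ⋆ g(b) ⋆ j))))
Match R3:  consume b, b, g(b);  v := c ⋆ c ⋆ j
Every leftover argument binds to the variable; the entire application is replaced.
New term:  d(g(d(h(d(c ⋆ c ⋆ j)))))

Answer: d(g(d(h(d(c ⋆ c ⋆ j)))))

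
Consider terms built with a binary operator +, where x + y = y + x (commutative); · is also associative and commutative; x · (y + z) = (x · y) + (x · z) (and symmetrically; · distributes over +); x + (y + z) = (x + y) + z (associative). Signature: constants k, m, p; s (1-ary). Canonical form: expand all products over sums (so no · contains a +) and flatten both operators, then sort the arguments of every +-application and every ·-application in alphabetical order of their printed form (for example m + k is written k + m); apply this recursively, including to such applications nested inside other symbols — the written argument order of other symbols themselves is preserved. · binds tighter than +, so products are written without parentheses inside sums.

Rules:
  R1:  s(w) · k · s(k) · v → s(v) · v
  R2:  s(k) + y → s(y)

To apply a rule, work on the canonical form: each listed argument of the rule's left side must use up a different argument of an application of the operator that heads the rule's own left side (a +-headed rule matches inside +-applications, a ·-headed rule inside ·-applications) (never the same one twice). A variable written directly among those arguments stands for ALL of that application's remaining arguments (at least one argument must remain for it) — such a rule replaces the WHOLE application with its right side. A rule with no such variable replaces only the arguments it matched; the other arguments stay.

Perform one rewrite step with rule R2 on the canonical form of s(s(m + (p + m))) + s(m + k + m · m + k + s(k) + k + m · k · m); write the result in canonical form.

Answer: s(s(k + k + k + k · m · m + m + m · m)) + s(s(m + m + p))

Derivation:
Canonical form:  s(k + k + k + k · m · m + m + m · m + s(k)) + s(s(m + m + p))
Match R2:  consume s(k);  y := k + k + k + k · m · m + m + m · m
The variable takes the whole remainder — replace the entire application.
Result:  s(s(k + k + k + k · m · m + m + m · m)) + s(s(m + m + p))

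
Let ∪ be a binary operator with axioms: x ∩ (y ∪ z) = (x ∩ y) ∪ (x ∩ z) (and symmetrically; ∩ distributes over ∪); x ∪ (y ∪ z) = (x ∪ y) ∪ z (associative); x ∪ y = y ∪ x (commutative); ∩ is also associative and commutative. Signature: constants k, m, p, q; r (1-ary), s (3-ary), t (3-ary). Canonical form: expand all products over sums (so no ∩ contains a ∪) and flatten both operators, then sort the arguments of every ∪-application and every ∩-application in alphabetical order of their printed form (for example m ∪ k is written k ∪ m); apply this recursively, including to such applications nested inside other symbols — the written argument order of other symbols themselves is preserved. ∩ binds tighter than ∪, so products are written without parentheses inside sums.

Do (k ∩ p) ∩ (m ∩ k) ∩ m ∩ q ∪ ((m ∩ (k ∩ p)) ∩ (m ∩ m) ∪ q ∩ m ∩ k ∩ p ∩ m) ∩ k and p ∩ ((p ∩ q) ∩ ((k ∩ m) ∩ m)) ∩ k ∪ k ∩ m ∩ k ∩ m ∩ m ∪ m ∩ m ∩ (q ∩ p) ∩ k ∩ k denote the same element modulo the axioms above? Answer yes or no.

Answer: no — k ∩ k ∩ m ∩ m ∩ m ∩ p ∪ k ∩ k ∩ m ∩ m ∩ p ∩ q ∪ k ∩ k ∩ m ∩ m ∩ p ∩ q vs k ∩ k ∩ m ∩ m ∩ m ∪ k ∩ k ∩ m ∩ m ∩ p ∩ p ∩ q ∪ k ∩ k ∩ m ∩ m ∩ p ∩ q

Derivation:
Left:  (k ∩ p) ∩ (m ∩ k) ∩ m ∩ q ∪ ((m ∩ (k ∩ p)) ∩ (m ∩ m) ∪ q ∩ m ∩ k ∩ p ∩ m) ∩ k
  Expand products over sums:  k ∩ k ∩ m ∩ m ∩ p ∩ q ∪ k ∩ k ∩ m ∩ m ∩ m ∩ p ∪ k ∩ k ∩ m ∩ m ∩ p ∩ q
  Order the arguments:  k ∩ k ∩ m ∩ m ∩ m ∩ p ∪ k ∩ k ∩ m ∩ m ∩ p ∩ q ∪ k ∩ k ∩ m ∩ m ∩ p ∩ q
Right:  p ∩ ((p ∩ q) ∩ ((k ∩ m) ∩ m)) ∩ k ∪ k ∩ m ∩ k ∩ m ∩ m ∪ m ∩ m ∩ (q ∩ p) ∩ k ∩ k
  Flatten:  k ∩ k ∩ m ∩ m ∩ p ∩ p ∩ q ∪ k ∩ k ∩ m ∩ m ∩ m ∪ k ∩ k ∩ m ∩ m ∩ p ∩ q
  Order the arguments:  k ∩ k ∩ m ∩ m ∩ m ∪ k ∩ k ∩ m ∩ m ∩ p ∩ p ∩ q ∪ k ∩ k ∩ m ∩ m ∩ p ∩ q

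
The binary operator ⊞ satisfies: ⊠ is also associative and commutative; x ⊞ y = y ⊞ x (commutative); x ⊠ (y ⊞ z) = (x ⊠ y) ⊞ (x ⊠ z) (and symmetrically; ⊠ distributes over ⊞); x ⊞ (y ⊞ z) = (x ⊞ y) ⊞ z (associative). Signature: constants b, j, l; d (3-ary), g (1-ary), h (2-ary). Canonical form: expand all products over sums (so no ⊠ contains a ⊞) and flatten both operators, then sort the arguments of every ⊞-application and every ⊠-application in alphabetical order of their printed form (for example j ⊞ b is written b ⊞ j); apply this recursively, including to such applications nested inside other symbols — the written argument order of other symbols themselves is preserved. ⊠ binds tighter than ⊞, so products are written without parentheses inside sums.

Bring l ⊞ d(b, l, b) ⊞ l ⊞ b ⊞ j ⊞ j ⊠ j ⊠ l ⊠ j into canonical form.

Merge nested applications:  l ⊞ d(b, l, b) ⊞ l ⊞ b ⊞ j ⊞ j ⊠ j ⊠ j ⊠ l
Sort:  b ⊞ d(b, l, b) ⊞ j ⊞ j ⊠ j ⊠ j ⊠ l ⊞ l ⊞ l

Answer: b ⊞ d(b, l, b) ⊞ j ⊞ j ⊠ j ⊠ j ⊠ l ⊞ l ⊞ l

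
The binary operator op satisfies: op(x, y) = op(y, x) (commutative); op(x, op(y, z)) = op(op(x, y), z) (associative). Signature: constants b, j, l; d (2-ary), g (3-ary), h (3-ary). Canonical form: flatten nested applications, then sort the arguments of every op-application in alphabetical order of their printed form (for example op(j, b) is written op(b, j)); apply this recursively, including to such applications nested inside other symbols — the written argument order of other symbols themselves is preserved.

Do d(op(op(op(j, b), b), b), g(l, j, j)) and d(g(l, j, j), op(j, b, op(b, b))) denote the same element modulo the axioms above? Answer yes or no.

Left:  d(op(op(op(j, b), b), b), g(l, j, j))
  Descend into:  op(op(op(j, b), b), b)
  Un-nest:  op(j, b, b, b)
  Sort:  op(b, b, b, j)
  Reassemble:  d(op(b, b, b, j), g(l, j, j))
Right:  d(g(l, j, j), op(j, b, op(b, b)))
  Focus inside:  op(j, b, op(b, b))
  Merge nested applications:  op(j, b, b, b)
  Sort:  op(b, b, b, j)
  Reassemble:  d(g(l, j, j), op(b, b, b, j))

Answer: no — d(op(b, b, b, j), g(l, j, j)) vs d(g(l, j, j), op(b, b, b, j))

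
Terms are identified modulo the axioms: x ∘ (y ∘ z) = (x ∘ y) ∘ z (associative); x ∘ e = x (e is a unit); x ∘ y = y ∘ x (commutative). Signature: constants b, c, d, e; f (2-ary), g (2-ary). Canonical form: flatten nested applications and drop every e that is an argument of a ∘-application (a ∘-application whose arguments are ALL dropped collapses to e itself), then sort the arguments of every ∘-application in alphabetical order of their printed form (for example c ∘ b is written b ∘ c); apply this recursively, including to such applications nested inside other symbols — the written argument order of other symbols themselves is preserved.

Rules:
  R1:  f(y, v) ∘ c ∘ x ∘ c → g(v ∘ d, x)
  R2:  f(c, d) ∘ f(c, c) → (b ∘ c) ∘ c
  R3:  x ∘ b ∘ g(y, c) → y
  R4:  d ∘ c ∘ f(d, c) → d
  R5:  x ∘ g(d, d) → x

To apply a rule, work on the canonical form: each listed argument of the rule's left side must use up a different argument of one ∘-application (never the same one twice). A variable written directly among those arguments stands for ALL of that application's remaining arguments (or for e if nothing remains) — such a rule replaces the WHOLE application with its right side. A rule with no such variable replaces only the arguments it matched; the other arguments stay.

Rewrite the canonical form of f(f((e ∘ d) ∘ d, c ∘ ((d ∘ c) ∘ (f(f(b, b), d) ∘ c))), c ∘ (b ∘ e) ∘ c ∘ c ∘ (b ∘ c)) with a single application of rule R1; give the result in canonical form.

Canonical form:  f(f(d ∘ d, c ∘ c ∘ c ∘ d ∘ f(f(b, b), d)), b ∘ b ∘ c ∘ c ∘ c ∘ c)
Match R1:  consume c, c, f(f(b, b), d);  v := d, x := c ∘ d, y := f(b, b)
Every leftover argument binds to the variable; the entire application is replaced.
New term:  f(f(d ∘ d, g(d ∘ d, c ∘ d)), b ∘ b ∘ c ∘ c ∘ c ∘ c)

Answer: f(f(d ∘ d, g(d ∘ d, c ∘ d)), b ∘ b ∘ c ∘ c ∘ c ∘ c)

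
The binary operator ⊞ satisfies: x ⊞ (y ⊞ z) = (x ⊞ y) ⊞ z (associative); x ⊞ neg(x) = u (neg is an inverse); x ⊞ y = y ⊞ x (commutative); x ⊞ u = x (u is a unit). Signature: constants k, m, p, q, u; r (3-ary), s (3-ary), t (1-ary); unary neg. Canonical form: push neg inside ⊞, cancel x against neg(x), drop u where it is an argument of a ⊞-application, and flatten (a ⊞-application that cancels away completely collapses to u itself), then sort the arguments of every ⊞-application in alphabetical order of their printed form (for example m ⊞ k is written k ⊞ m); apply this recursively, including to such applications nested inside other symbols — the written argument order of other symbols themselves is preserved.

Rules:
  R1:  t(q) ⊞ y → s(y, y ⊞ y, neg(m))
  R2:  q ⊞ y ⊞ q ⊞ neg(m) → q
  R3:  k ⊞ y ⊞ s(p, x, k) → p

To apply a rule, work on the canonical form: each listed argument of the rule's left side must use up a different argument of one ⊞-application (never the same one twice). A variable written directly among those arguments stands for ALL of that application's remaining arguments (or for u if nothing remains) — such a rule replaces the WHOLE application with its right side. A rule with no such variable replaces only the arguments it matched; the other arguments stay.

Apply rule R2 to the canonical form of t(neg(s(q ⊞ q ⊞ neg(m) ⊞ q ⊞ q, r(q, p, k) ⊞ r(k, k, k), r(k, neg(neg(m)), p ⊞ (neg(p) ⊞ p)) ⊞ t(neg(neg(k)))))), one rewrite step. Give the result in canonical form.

Canonical form:  t(neg(s(neg(m) ⊞ q ⊞ q ⊞ q ⊞ q, r(k, k, k) ⊞ r(q, p, k), r(k, m, p) ⊞ t(k))))
R2 matches:  uses neg(m), q, q;  y := q ⊞ q
The variable takes the whole remainder — replace the entire application.
Giving:  t(neg(s(q, r(k, k, k) ⊞ r(q, p, k), r(k, m, p) ⊞ t(k))))

Answer: t(neg(s(q, r(k, k, k) ⊞ r(q, p, k), r(k, m, p) ⊞ t(k))))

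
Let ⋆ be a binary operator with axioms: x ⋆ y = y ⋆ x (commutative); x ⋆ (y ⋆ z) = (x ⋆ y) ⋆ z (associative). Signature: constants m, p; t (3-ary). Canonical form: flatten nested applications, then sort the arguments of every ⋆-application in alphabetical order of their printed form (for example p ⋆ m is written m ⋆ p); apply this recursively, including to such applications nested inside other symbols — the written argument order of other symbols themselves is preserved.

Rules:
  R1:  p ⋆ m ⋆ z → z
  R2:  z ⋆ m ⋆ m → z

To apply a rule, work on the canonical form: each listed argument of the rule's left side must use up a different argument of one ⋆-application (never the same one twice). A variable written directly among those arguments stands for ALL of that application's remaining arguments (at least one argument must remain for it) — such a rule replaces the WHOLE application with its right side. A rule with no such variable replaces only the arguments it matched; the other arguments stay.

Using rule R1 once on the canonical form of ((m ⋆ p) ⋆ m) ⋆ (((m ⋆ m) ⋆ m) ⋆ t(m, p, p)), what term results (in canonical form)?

Canonical form:  m ⋆ m ⋆ m ⋆ m ⋆ m ⋆ p ⋆ t(m, p, p)
Match R1:  consume m, p;  z := m ⋆ m ⋆ m ⋆ m ⋆ t(m, p, p)
Every leftover argument binds to the variable; the entire application is replaced.
Result:  m ⋆ m ⋆ m ⋆ m ⋆ t(m, p, p)

Answer: m ⋆ m ⋆ m ⋆ m ⋆ t(m, p, p)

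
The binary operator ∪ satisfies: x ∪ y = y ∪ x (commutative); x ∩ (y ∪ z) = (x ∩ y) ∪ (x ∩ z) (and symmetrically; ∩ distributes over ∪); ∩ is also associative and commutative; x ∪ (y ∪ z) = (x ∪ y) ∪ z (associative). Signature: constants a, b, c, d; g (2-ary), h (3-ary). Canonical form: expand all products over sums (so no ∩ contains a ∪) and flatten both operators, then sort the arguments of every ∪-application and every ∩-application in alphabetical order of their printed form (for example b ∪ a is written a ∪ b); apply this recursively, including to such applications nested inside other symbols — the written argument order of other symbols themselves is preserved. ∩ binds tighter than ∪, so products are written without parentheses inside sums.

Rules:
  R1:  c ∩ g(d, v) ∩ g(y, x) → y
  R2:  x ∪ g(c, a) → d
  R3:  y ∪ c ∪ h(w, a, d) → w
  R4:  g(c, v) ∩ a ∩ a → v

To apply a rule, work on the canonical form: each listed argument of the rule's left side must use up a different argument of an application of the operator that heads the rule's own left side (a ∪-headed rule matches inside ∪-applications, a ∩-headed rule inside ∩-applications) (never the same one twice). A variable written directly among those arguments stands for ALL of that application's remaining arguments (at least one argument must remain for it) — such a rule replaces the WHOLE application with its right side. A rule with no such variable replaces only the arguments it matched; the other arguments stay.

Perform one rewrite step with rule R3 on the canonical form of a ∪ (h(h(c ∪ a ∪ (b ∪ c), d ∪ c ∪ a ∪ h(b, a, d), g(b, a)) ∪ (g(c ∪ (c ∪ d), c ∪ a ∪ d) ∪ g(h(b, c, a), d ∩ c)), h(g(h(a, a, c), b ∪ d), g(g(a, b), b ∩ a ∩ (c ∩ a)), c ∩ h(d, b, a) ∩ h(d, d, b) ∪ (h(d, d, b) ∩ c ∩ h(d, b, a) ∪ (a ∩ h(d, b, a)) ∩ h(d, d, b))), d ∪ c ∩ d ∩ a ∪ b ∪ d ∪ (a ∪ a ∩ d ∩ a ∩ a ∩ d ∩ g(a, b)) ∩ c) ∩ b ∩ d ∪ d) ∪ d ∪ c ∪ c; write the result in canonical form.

Canonical form:  a ∪ b ∩ d ∩ h(g(c ∪ c ∪ d, a ∪ c ∪ d) ∪ g(h(b, c, a), c ∩ d) ∪ h(a ∪ b ∪ c ∪ c, a ∪ c ∪ d ∪ h(b, a, d), g(b, a)), h(g(h(a, a, c), b ∪ d), g(g(a, b), a ∩ a ∩ b ∩ c), a ∩ h(d, b, a) ∩ h(d, d, b) ∪ c ∩ h(d, b, a) ∩ h(d, d, b) ∪ c ∩ h(d, b, a) ∩ h(d, d, b)), a ∩ a ∩ a ∩ c ∩ d ∩ d ∩ g(a, b) ∪ a ∩ c ∪ a ∩ c ∩ d ∪ b ∪ d ∪ d) ∪ c ∪ c ∪ d ∪ d
Apply R3:  consuming c, h(b, a, d);  w := b, y := a ∪ d
Every leftover argument binds to the variable; the entire application is replaced.
Giving:  a ∪ b ∩ d ∩ h(g(c ∪ c ∪ d, a ∪ c ∪ d) ∪ g(h(b, c, a), c ∩ d) ∪ h(a ∪ b ∪ c ∪ c, b, g(b, a)), h(g(h(a, a, c), b ∪ d), g(g(a, b), a ∩ a ∩ b ∩ c), a ∩ h(d, b, a) ∩ h(d, d, b) ∪ c ∩ h(d, b, a) ∩ h(d, d, b) ∪ c ∩ h(d, b, a) ∩ h(d, d, b)), a ∩ a ∩ a ∩ c ∩ d ∩ d ∩ g(a, b) ∪ a ∩ c ∪ a ∩ c ∩ d ∪ b ∪ d ∪ d) ∪ c ∪ c ∪ d ∪ d

Answer: a ∪ b ∩ d ∩ h(g(c ∪ c ∪ d, a ∪ c ∪ d) ∪ g(h(b, c, a), c ∩ d) ∪ h(a ∪ b ∪ c ∪ c, b, g(b, a)), h(g(h(a, a, c), b ∪ d), g(g(a, b), a ∩ a ∩ b ∩ c), a ∩ h(d, b, a) ∩ h(d, d, b) ∪ c ∩ h(d, b, a) ∩ h(d, d, b) ∪ c ∩ h(d, b, a) ∩ h(d, d, b)), a ∩ a ∩ a ∩ c ∩ d ∩ d ∩ g(a, b) ∪ a ∩ c ∪ a ∩ c ∩ d ∪ b ∪ d ∪ d) ∪ c ∪ c ∪ d ∪ d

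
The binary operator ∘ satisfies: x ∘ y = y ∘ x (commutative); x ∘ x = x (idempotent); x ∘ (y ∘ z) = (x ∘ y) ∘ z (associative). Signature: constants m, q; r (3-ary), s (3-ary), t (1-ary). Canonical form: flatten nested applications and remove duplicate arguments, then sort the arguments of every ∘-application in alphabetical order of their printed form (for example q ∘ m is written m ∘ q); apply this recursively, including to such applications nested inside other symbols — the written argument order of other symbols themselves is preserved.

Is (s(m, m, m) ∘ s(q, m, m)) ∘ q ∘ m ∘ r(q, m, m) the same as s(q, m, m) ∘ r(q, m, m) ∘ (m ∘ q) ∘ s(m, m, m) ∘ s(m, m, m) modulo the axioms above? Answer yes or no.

Answer: yes — both canonical forms are m ∘ q ∘ r(q, m, m) ∘ s(m, m, m) ∘ s(q, m, m)

Derivation:
Left:  (s(m, m, m) ∘ s(q, m, m)) ∘ q ∘ m ∘ r(q, m, m)
  Flatten:  s(m, m, m) ∘ s(q, m, m) ∘ q ∘ m ∘ r(q, m, m)
  Order the arguments:  m ∘ q ∘ r(q, m, m) ∘ s(m, m, m) ∘ s(q, m, m)
Right:  s(q, m, m) ∘ r(q, m, m) ∘ (m ∘ q) ∘ s(m, m, m) ∘ s(m, m, m)
  Un-nest:  s(q, m, m) ∘ r(q, m, m) ∘ m ∘ q ∘ s(m, m, m) ∘ s(m, m, m)
  Idempotence:  drop duplicate s(m, m, m)
  Sort:  m ∘ q ∘ r(q, m, m) ∘ s(m, m, m) ∘ s(q, m, m)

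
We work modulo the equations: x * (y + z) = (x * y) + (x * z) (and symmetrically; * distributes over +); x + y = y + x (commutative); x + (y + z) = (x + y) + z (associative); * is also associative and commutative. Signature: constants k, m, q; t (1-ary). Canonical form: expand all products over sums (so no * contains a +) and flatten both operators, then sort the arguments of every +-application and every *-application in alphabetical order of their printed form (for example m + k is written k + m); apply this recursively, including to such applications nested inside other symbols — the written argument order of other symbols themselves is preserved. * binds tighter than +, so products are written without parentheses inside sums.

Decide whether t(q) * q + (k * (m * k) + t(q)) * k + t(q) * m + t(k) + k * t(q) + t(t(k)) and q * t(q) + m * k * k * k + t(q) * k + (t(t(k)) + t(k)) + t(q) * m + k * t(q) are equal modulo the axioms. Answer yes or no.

Left:  t(q) * q + (k * (m * k) + t(q)) * k + t(q) * m + t(k) + k * t(q) + t(t(k))
  Expand products over sums:  q * t(q) + k * k * k * m + k * t(q) + m * t(q) + t(k) + k * t(q) + t(t(k))
  Sort:  k * k * k * m + k * t(q) + k * t(q) + m * t(q) + q * t(q) + t(k) + t(t(k))
Right:  q * t(q) + m * k * k * k + t(q) * k + (t(t(k)) + t(k)) + t(q) * m + k * t(q)
  Flatten:  q * t(q) + k * k * k * m + k * t(q) + t(t(k)) + t(k) + m * t(q) + k * t(q)
  Sort arguments:  k * k * k * m + k * t(q) + k * t(q) + m * t(q) + q * t(q) + t(k) + t(t(k))

Answer: yes — both canonical forms are k * k * k * m + k * t(q) + k * t(q) + m * t(q) + q * t(q) + t(k) + t(t(k))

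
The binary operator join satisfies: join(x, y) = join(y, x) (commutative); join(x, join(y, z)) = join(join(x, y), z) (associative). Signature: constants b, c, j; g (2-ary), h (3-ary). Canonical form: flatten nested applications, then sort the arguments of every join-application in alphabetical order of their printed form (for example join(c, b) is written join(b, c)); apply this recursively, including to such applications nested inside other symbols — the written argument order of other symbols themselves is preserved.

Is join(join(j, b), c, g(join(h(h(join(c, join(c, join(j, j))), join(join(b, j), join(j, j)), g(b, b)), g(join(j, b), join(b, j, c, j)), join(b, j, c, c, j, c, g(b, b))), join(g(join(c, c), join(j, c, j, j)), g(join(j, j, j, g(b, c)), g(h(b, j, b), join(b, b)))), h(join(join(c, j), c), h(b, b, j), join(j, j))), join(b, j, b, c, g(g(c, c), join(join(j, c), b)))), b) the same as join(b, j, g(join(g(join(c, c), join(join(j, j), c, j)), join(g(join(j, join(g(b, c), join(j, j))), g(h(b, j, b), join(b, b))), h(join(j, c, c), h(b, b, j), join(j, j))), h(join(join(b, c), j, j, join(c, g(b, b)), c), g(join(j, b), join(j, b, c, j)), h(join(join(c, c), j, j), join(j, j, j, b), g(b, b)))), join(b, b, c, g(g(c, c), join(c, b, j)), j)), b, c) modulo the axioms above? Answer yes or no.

Answer: no — join(b, b, c, g(join(g(join(c, c), join(c, j, j, j)), g(join(g(b, c), j, j, j), g(h(b, j, b), join(b, b))), h(h(join(c, c, j, j), join(b, j, j, j), g(b, b)), g(join(b, j), join(b, c, j, j)), join(b, c, c, c, g(b, b), j, j)), h(join(c, c, j), h(b, b, j), join(j, j))), join(b, b, c, g(g(c, c), join(b, c, j)), j)), j) vs join(b, b, c, g(join(g(join(c, c), join(c, j, j, j)), g(join(g(b, c), j, j, j), g(h(b, j, b), join(b, b))), h(join(b, c, c, c, g(b, b), j, j), g(join(b, j), join(b, c, j, j)), h(join(c, c, j, j), join(b, j, j, j), g(b, b))), h(join(c, c, j), h(b, b, j), join(j, j))), join(b, b, c, g(g(c, c), join(b, c, j)), j)), j)

Derivation:
Left:  join(join(j, b), c, g(join(h(h(join(c, join(c, join(j, j))), join(join(b, j), join(j, j)), g(b, b)), g(join(j, b), join(b, j, c, j)), join(b, j, c, c, j, c, g(b, b))), join(g(join(c, c), join(j, c, j, j)), g(join(j, j, j, g(b, c)), g(h(b, j, b), join(b, b)))), h(join(join(c, j), c), h(b, b, j), join(j, j))), join(b, j, b, c, g(g(c, c), join(join(j, c), b)))), b)
  Merge nested applications:  join(j, b, c, g(join(h(h(join(c, join(c, join(j, j))), join(join(b, j), join(j, j)), g(b, b)), g(join(j, b), join(b, j, c, j)), join(b, j, c, c, j, c, g(b, b))), join(g(join(c, c), join(j, c, j, j)), g(join(j, j, j, g(b, c)), g(h(b, j, b), join(b, b)))), h(join(join(c, j), c), h(b, b, j), join(j, j))), join(b, j, b, c, g(g(c, c), join(join(j, c), b)))), b)
  Canonicalize subterm:  g(join(h(h(join(c, join(c, join(j, j))), join(join(b, j), join(j, j)), g(b, b)), g(join(j, b), join(b, j, c, j)), join(b, j, c, c, j, c, g(b, b))), join(g(join(c, c), join(j, c, j, j)), g(join(j, j, j, g(b, c)), g(h(b, j, b), join(b, b)))), h(join(join(c, j), c), h(b, b, j), join(j, j))), join(b, j, b, c, g(g(c, c), join(join(j, c), b))))  →  g(join(g(join(c, c), join(c, j, j, j)), g(join(g(b, c), j, j, j), g(h(b, j, b), join(b, b))), h(h(join(c, c, j, j), join(b, j, j, j), g(b, b)), g(join(b, j), join(b, c, j, j)), join(b, c, c, c, g(b, b), j, j)), h(join(c, c, j), h(b, b, j), join(j, j))), join(b, b, c, g(g(c, c), join(b, c, j)), j))
  Sort arguments:  join(b, b, c, g(join(g(join(c, c), join(c, j, j, j)), g(join(g(b, c), j, j, j), g(h(b, j, b), join(b, b))), h(h(join(c, c, j, j), join(b, j, j, j), g(b, b)), g(join(b, j), join(b, c, j, j)), join(b, c, c, c, g(b, b), j, j)), h(join(c, c, j), h(b, b, j), join(j, j))), join(b, b, c, g(g(c, c), join(b, c, j)), j)), j)
Right:  join(b, j, g(join(g(join(c, c), join(join(j, j), c, j)), join(g(join(j, join(g(b, c), join(j, j))), g(h(b, j, b), join(b, b))), h(join(j, c, c), h(b, b, j), join(j, j))), h(join(join(b, c), j, j, join(c, g(b, b)), c), g(join(j, b), join(j, b, c, j)), h(join(join(c, c), j, j), join(j, j, j, b), g(b, b)))), join(b, b, c, g(g(c, c), join(c, b, j)), j)), b, c)
  Canonicalize subterm:  g(join(g(join(c, c), join(join(j, j), c, j)), join(g(join(j, join(g(b, c), join(j, j))), g(h(b, j, b), join(b, b))), h(join(j, c, c), h(b, b, j), join(j, j))), h(join(join(b, c), j, j, join(c, g(b, b)), c), g(join(j, b), join(j, b, c, j)), h(join(join(c, c), j, j), join(j, j, j, b), g(b, b)))), join(b, b, c, g(g(c, c), join(c, b, j)), j))  →  g(join(g(join(c, c), join(c, j, j, j)), g(join(g(b, c), j, j, j), g(h(b, j, b), join(b, b))), h(join(b, c, c, c, g(b, b), j, j), g(join(b, j), join(b, c, j, j)), h(join(c, c, j, j), join(b, j, j, j), g(b, b))), h(join(c, c, j), h(b, b, j), join(j, j))), join(b, b, c, g(g(c, c), join(b, c, j)), j))
  Sort arguments:  join(b, b, c, g(join(g(join(c, c), join(c, j, j, j)), g(join(g(b, c), j, j, j), g(h(b, j, b), join(b, b))), h(join(b, c, c, c, g(b, b), j, j), g(join(b, j), join(b, c, j, j)), h(join(c, c, j, j), join(b, j, j, j), g(b, b))), h(join(c, c, j), h(b, b, j), join(j, j))), join(b, b, c, g(g(c, c), join(b, c, j)), j)), j)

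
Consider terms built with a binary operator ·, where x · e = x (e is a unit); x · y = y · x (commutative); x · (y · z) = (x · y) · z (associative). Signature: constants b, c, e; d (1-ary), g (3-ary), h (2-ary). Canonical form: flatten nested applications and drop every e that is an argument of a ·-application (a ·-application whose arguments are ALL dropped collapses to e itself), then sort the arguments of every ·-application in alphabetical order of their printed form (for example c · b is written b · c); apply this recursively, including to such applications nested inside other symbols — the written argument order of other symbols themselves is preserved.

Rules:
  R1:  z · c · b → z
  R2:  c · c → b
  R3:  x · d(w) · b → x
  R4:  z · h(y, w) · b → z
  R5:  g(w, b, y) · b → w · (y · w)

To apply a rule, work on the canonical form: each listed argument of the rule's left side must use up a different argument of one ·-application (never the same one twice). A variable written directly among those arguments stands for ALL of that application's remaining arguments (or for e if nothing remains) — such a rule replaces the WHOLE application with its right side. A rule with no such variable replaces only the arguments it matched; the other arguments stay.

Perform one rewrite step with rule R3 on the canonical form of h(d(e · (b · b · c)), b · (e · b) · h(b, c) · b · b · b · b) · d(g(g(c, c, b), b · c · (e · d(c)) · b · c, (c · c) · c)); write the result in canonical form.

Canonical form:  d(g(g(c, c, b), b · b · c · c · d(c), c · c · c)) · h(d(b · b · c), b · b · b · b · b · b · h(b, c))
Match R3:  consume b, d(c);  w := c, x := b · c · c
The extension variable absorbs all remaining arguments, so the whole application is rewritten.
Result:  d(g(g(c, c, b), b · c · c, c · c · c)) · h(d(b · b · c), b · b · b · b · b · b · h(b, c))

Answer: d(g(g(c, c, b), b · c · c, c · c · c)) · h(d(b · b · c), b · b · b · b · b · b · h(b, c))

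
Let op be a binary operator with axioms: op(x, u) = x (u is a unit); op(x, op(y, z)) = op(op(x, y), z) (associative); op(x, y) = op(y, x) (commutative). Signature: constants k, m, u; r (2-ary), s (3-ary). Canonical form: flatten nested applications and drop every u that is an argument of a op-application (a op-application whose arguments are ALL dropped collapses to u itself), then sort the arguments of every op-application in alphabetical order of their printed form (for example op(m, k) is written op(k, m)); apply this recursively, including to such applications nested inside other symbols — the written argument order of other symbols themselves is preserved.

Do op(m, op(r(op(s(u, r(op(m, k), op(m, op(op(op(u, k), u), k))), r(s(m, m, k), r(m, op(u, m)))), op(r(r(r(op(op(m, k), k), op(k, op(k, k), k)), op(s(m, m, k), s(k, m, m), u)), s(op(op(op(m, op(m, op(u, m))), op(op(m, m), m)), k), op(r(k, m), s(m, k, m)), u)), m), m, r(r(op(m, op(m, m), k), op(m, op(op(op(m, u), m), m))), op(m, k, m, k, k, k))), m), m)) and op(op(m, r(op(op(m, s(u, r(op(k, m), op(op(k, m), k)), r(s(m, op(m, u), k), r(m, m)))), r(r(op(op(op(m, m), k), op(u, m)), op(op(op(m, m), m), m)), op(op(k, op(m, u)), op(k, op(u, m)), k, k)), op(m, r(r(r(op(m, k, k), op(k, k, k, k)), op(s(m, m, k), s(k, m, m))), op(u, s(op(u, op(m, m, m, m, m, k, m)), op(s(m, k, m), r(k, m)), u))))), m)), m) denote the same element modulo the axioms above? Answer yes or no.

Answer: yes — both canonical forms are op(m, m, r(op(m, m, r(r(op(k, m, m, m), op(m, m, m, m)), op(k, k, k, k, m, m)), r(r(r(op(k, k, m), op(k, k, k, k)), op(s(k, m, m), s(m, m, k))), s(op(k, m, m, m, m, m, m), op(r(k, m), s(m, k, m)), u)), s(u, r(op(k, m), op(k, k, m)), r(s(m, m, k), r(m, m)))), m))

Derivation:
Left:  op(m, op(r(op(s(u, r(op(m, k), op(m, op(op(op(u, k), u), k))), r(s(m, m, k), r(m, op(u, m)))), op(r(r(r(op(op(m, k), k), op(k, op(k, k), k)), op(s(m, m, k), s(k, m, m), u)), s(op(op(op(m, op(m, op(u, m))), op(op(m, m), m)), k), op(r(k, m), s(m, k, m)), u)), m), m, r(r(op(m, op(m, m), k), op(m, op(op(op(m, u), m), m))), op(m, k, m, k, k, k))), m), m))
  Merge nested applications:  op(m, r(op(s(u, r(op(m, k), op(m, op(op(op(u, k), u), k))), r(s(m, m, k), r(m, op(u, m)))), op(r(r(r(op(op(m, k), k), op(k, op(k, k), k)), op(s(m, m, k), s(k, m, m), u)), s(op(op(op(m, op(m, op(u, m))), op(op(m, m), m)), k), op(r(k, m), s(m, k, m)), u)), m), m, r(r(op(m, op(m, m), k), op(m, op(op(op(m, u), m), m))), op(m, k, m, k, k, k))), m), m)
  Simplify inside:  r(op(s(u, r(op(m, k), op(m, op(op(op(u, k), u), k))), r(s(m, m, k), r(m, op(u, m)))), op(r(r(r(op(op(m, k), k), op(k, op(k, k), k)), op(s(m, m, k), s(k, m, m), u)), s(op(op(op(m, op(m, op(u, m))), op(op(m, m), m)), k), op(r(k, m), s(m, k, m)), u)), m), m, r(r(op(m, op(m, m), k), op(m, op(op(op(m, u), m), m))), op(m, k, m, k, k, k))), m)  →  r(op(m, m, r(r(op(k, m, m, m), op(m, m, m, m)), op(k, k, k, k, m, m)), r(r(r(op(k, k, m), op(k, k, k, k)), op(s(k, m, m), s(m, m, k))), s(op(k, m, m, m, m, m, m), op(r(k, m), s(m, k, m)), u)), s(u, r(op(k, m), op(k, k, m)), r(s(m, m, k), r(m, m)))), m)
  Sort:  op(m, m, r(op(m, m, r(r(op(k, m, m, m), op(m, m, m, m)), op(k, k, k, k, m, m)), r(r(r(op(k, k, m), op(k, k, k, k)), op(s(k, m, m), s(m, m, k))), s(op(k, m, m, m, m, m, m), op(r(k, m), s(m, k, m)), u)), s(u, r(op(k, m), op(k, k, m)), r(s(m, m, k), r(m, m)))), m))
Right:  op(op(m, r(op(op(m, s(u, r(op(k, m), op(op(k, m), k)), r(s(m, op(m, u), k), r(m, m)))), r(r(op(op(op(m, m), k), op(u, m)), op(op(op(m, m), m), m)), op(op(k, op(m, u)), op(k, op(u, m)), k, k)), op(m, r(r(r(op(m, k, k), op(k, k, k, k)), op(s(m, m, k), s(k, m, m))), op(u, s(op(u, op(m, m, m, m, m, k, m)), op(s(m, k, m), r(k, m)), u))))), m)), m)
  Merge nested applications:  op(m, r(op(op(m, s(u, r(op(k, m), op(op(k, m), k)), r(s(m, op(m, u), k), r(m, m)))), r(r(op(op(op(m, m), k), op(u, m)), op(op(op(m, m), m), m)), op(op(k, op(m, u)), op(k, op(u, m)), k, k)), op(m, r(r(r(op(m, k, k), op(k, k, k, k)), op(s(m, m, k), s(k, m, m))), op(u, s(op(u, op(m, m, m, m, m, k, m)), op(s(m, k, m), r(k, m)), u))))), m), m)
  Simplify inside:  r(op(op(m, s(u, r(op(k, m), op(op(k, m), k)), r(s(m, op(m, u), k), r(m, m)))), r(r(op(op(op(m, m), k), op(u, m)), op(op(op(m, m), m), m)), op(op(k, op(m, u)), op(k, op(u, m)), k, k)), op(m, r(r(r(op(m, k, k), op(k, k, k, k)), op(s(m, m, k), s(k, m, m))), op(u, s(op(u, op(m, m, m, m, m, k, m)), op(s(m, k, m), r(k, m)), u))))), m)  →  r(op(m, m, r(r(op(k, m, m, m), op(m, m, m, m)), op(k, k, k, k, m, m)), r(r(r(op(k, k, m), op(k, k, k, k)), op(s(k, m, m), s(m, m, k))), s(op(k, m, m, m, m, m, m), op(r(k, m), s(m, k, m)), u)), s(u, r(op(k, m), op(k, k, m)), r(s(m, m, k), r(m, m)))), m)
  Sort:  op(m, m, r(op(m, m, r(r(op(k, m, m, m), op(m, m, m, m)), op(k, k, k, k, m, m)), r(r(r(op(k, k, m), op(k, k, k, k)), op(s(k, m, m), s(m, m, k))), s(op(k, m, m, m, m, m, m), op(r(k, m), s(m, k, m)), u)), s(u, r(op(k, m), op(k, k, m)), r(s(m, m, k), r(m, m)))), m))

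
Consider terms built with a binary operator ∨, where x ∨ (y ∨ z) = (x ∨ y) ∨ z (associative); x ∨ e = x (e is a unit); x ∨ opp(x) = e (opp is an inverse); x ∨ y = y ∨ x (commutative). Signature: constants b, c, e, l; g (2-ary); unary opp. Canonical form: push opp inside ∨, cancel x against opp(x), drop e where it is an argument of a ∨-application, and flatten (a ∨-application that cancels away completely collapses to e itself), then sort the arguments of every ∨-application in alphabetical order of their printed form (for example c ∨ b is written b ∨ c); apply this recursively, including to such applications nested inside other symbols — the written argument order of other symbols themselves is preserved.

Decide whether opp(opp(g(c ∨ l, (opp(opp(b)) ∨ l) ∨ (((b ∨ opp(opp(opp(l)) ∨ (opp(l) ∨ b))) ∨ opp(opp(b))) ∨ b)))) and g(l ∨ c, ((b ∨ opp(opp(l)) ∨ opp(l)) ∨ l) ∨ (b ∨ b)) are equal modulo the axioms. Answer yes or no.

Answer: yes — both canonical forms are g(c ∨ l, b ∨ b ∨ b ∨ l)

Derivation:
Left:  opp(opp(g(c ∨ l, (opp(opp(b)) ∨ l) ∨ (((b ∨ opp(opp(opp(l)) ∨ (opp(l) ∨ b))) ∨ opp(opp(b))) ∨ b))))
  Push opp inside:  distribute opp over ∨ and collapse double opp
  Combine occurrences:  g(c ∨ l, b ∨ b ∨ b ∨ l)
Right:  g(l ∨ c, ((b ∨ opp(opp(l)) ∨ opp(l)) ∨ l) ∨ (b ∨ b))
  Focus inside:  ((b ∨ opp(opp(l)) ∨ opp(l)) ∨ l) ∨ (b ∨ b)
  Push opp inside:  distribute opp over ∨ and collapse double opp
  Collect:  b ∨ b ∨ b ∨ l
  Rebuild:  g(c ∨ l, b ∨ b ∨ b ∨ l)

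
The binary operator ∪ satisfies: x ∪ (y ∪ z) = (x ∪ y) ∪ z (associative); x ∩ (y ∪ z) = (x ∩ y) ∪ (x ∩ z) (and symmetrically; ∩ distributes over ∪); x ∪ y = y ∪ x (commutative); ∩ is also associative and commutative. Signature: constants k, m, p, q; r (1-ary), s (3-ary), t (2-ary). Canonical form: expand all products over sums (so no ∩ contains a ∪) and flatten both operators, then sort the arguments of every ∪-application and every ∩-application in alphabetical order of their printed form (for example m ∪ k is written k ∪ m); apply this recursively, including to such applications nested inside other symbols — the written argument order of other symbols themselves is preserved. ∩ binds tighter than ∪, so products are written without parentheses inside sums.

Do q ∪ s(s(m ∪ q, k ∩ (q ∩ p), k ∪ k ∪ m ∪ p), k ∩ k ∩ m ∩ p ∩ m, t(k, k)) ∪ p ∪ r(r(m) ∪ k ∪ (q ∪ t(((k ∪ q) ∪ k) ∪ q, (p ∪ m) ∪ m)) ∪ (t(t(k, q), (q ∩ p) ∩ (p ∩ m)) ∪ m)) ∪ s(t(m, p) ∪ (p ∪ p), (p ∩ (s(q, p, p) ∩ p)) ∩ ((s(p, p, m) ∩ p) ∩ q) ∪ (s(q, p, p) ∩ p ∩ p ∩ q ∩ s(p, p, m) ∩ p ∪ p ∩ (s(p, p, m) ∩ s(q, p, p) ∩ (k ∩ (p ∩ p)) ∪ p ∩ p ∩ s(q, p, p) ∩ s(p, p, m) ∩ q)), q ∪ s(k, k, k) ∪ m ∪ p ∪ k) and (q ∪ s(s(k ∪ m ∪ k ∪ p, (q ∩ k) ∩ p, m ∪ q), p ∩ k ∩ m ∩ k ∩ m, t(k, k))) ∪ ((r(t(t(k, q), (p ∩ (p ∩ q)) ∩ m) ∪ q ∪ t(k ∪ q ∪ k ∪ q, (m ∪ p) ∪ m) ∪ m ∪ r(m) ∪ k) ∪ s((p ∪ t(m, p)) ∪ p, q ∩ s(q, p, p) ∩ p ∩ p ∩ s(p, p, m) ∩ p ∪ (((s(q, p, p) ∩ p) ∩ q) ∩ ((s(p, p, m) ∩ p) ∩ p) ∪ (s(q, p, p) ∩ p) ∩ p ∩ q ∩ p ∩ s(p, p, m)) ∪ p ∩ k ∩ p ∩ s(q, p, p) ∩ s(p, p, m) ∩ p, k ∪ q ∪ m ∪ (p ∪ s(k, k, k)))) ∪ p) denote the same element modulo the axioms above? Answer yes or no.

Answer: no — p ∪ q ∪ r(k ∪ m ∪ q ∪ r(m) ∪ t(k ∪ k ∪ q ∪ q, m ∪ m ∪ p) ∪ t(t(k, q), m ∩ p ∩ p ∩ q)) ∪ s(p ∪ p ∪ t(m, p), k ∩ p ∩ p ∩ p ∩ s(p, p, m) ∩ s(q, p, p) ∪ p ∩ p ∩ p ∩ q ∩ s(p, p, m) ∩ s(q, p, p) ∪ p ∩ p ∩ p ∩ q ∩ s(p, p, m) ∩ s(q, p, p) ∪ p ∩ p ∩ p ∩ q ∩ s(p, p, m) ∩ s(q, p, p), k ∪ m ∪ p ∪ q ∪ s(k, k, k)) ∪ s(s(m ∪ q, k ∩ p ∩ q, k ∪ k ∪ m ∪ p), k ∩ k ∩ m ∩ m ∩ p, t(k, k)) vs p ∪ q ∪ r(k ∪ m ∪ q ∪ r(m) ∪ t(k ∪ k ∪ q ∪ q, m ∪ m ∪ p) ∪ t(t(k, q), m ∩ p ∩ p ∩ q)) ∪ s(p ∪ p ∪ t(m, p), k ∩ p ∩ p ∩ p ∩ s(p, p, m) ∩ s(q, p, p) ∪ p ∩ p ∩ p ∩ q ∩ s(p, p, m) ∩ s(q, p, p) ∪ p ∩ p ∩ p ∩ q ∩ s(p, p, m) ∩ s(q, p, p) ∪ p ∩ p ∩ p ∩ q ∩ s(p, p, m) ∩ s(q, p, p), k ∪ m ∪ p ∪ q ∪ s(k, k, k)) ∪ s(s(k ∪ k ∪ m ∪ p, k ∩ p ∩ q, m ∪ q), k ∩ k ∩ m ∩ m ∩ p, t(k, k))

Derivation:
Left:  q ∪ s(s(m ∪ q, k ∩ (q ∩ p), k ∪ k ∪ m ∪ p), k ∩ k ∩ m ∩ p ∩ m, t(k, k)) ∪ p ∪ r(r(m) ∪ k ∪ (q ∪ t(((k ∪ q) ∪ k) ∪ q, (p ∪ m) ∪ m)) ∪ (t(t(k, q), (q ∩ p) ∩ (p ∩ m)) ∪ m)) ∪ s(t(m, p) ∪ (p ∪ p), (p ∩ (s(q, p, p) ∩ p)) ∩ ((s(p, p, m) ∩ p) ∩ q) ∪ (s(q, p, p) ∩ p ∩ p ∩ q ∩ s(p, p, m) ∩ p ∪ p ∩ (s(p, p, m) ∩ s(q, p, p) ∩ (k ∩ (p ∩ p)) ∪ p ∩ p ∩ s(q, p, p) ∩ s(p, p, m) ∩ q)), q ∪ s(k, k, k) ∪ m ∪ p ∪ k)
  Expand products over sums:  q ∪ s(s(m ∪ q, k ∩ p ∩ q, k ∪ k ∪ m ∪ p), k ∩ k ∩ m ∩ m ∩ p, t(k, k)) ∪ p ∪ r(k ∪ m ∪ q ∪ r(m) ∪ t(k ∪ k ∪ q ∪ q, m ∪ m ∪ p) ∪ t(t(k, q), m ∩ p ∩ p ∩ q)) ∪ s(p ∪ p ∪ t(m, p), k ∩ p ∩ p ∩ p ∩ s(p, p, m) ∩ s(q, p, p) ∪ p ∩ p ∩ p ∩ q ∩ s(p, p, m) ∩ s(q, p, p) ∪ p ∩ p ∩ p ∩ q ∩ s(p, p, m) ∩ s(q, p, p) ∪ p ∩ p ∩ p ∩ q ∩ s(p, p, m) ∩ s(q, p, p), k ∪ m ∪ p ∪ q ∪ s(k, k, k))
  Order the arguments:  p ∪ q ∪ r(k ∪ m ∪ q ∪ r(m) ∪ t(k ∪ k ∪ q ∪ q, m ∪ m ∪ p) ∪ t(t(k, q), m ∩ p ∩ p ∩ q)) ∪ s(p ∪ p ∪ t(m, p), k ∩ p ∩ p ∩ p ∩ s(p, p, m) ∩ s(q, p, p) ∪ p ∩ p ∩ p ∩ q ∩ s(p, p, m) ∩ s(q, p, p) ∪ p ∩ p ∩ p ∩ q ∩ s(p, p, m) ∩ s(q, p, p) ∪ p ∩ p ∩ p ∩ q ∩ s(p, p, m) ∩ s(q, p, p), k ∪ m ∪ p ∪ q ∪ s(k, k, k)) ∪ s(s(m ∪ q, k ∩ p ∩ q, k ∪ k ∪ m ∪ p), k ∩ k ∩ m ∩ m ∩ p, t(k, k))
Right:  (q ∪ s(s(k ∪ m ∪ k ∪ p, (q ∩ k) ∩ p, m ∪ q), p ∩ k ∩ m ∩ k ∩ m, t(k, k))) ∪ ((r(t(t(k, q), (p ∩ (p ∩ q)) ∩ m) ∪ q ∪ t(k ∪ q ∪ k ∪ q, (m ∪ p) ∪ m) ∪ m ∪ r(m) ∪ k) ∪ s((p ∪ t(m, p)) ∪ p, q ∩ s(q, p, p) ∩ p ∩ p ∩ s(p, p, m) ∩ p ∪ (((s(q, p, p) ∩ p) ∩ q) ∩ ((s(p, p, m) ∩ p) ∩ p) ∪ (s(q, p, p) ∩ p) ∩ p ∩ q ∩ p ∩ s(p, p, m)) ∪ p ∩ k ∩ p ∩ s(q, p, p) ∩ s(p, p, m) ∩ p, k ∪ q ∪ m ∪ (p ∪ s(k, k, k)))) ∪ p)
  Un-nest:  q ∪ s(s(k ∪ k ∪ m ∪ p, k ∩ p ∩ q, m ∪ q), k ∩ k ∩ m ∩ m ∩ p, t(k, k)) ∪ r(k ∪ m ∪ q ∪ r(m) ∪ t(k ∪ k ∪ q ∪ q, m ∪ m ∪ p) ∪ t(t(k, q), m ∩ p ∩ p ∩ q)) ∪ s(p ∪ p ∪ t(m, p), k ∩ p ∩ p ∩ p ∩ s(p, p, m) ∩ s(q, p, p) ∪ p ∩ p ∩ p ∩ q ∩ s(p, p, m) ∩ s(q, p, p) ∪ p ∩ p ∩ p ∩ q ∩ s(p, p, m) ∩ s(q, p, p) ∪ p ∩ p ∩ p ∩ q ∩ s(p, p, m) ∩ s(q, p, p), k ∪ m ∪ p ∪ q ∪ s(k, k, k)) ∪ p
  Sort arguments:  p ∪ q ∪ r(k ∪ m ∪ q ∪ r(m) ∪ t(k ∪ k ∪ q ∪ q, m ∪ m ∪ p) ∪ t(t(k, q), m ∩ p ∩ p ∩ q)) ∪ s(p ∪ p ∪ t(m, p), k ∩ p ∩ p ∩ p ∩ s(p, p, m) ∩ s(q, p, p) ∪ p ∩ p ∩ p ∩ q ∩ s(p, p, m) ∩ s(q, p, p) ∪ p ∩ p ∩ p ∩ q ∩ s(p, p, m) ∩ s(q, p, p) ∪ p ∩ p ∩ p ∩ q ∩ s(p, p, m) ∩ s(q, p, p), k ∪ m ∪ p ∪ q ∪ s(k, k, k)) ∪ s(s(k ∪ k ∪ m ∪ p, k ∩ p ∩ q, m ∪ q), k ∩ k ∩ m ∩ m ∩ p, t(k, k))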